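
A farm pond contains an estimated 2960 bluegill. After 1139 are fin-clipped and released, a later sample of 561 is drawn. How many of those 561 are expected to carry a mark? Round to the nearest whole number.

Expected recaptures E[R] = M·C / N.
E[R] = 1139 × 561 / 2960 = 638979 / 2960 ≈ 215.9 → 216

expected recaptures ≈ 216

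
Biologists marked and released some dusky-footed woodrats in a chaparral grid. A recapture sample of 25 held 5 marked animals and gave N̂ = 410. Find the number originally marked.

M = 82

From N = M·C/R: M = N·R / C = 410·5 / 25 = 2050 / 25 = 82.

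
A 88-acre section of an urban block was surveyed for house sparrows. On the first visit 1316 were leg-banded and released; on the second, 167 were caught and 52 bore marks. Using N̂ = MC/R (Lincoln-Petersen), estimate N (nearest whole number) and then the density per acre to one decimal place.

N̂ = 1316·167/52 = 219772/52 ≈ 4226.4 → 4226
Density = N̂ / area = 4226 / 88 ≈ 48.02 → 48.0 per acre

density ≈ 48.0 house sparrows per acre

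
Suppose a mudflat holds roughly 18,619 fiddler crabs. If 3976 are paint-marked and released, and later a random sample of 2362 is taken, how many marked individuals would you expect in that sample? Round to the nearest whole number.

Expected recaptures E[R] = M·C / N.
E[R] = 3976 × 2362 / 18619 = 9391312 / 18619 ≈ 504.4 → 504

expected recaptures ≈ 504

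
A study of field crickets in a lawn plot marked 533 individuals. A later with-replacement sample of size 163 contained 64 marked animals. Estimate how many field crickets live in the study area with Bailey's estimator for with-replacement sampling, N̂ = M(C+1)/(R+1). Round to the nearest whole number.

N̂ = 533·(163+1)/(64+1) = 533·164/65 = 87412/65 ≈ 1344.8 → 1345

N ≈ 1345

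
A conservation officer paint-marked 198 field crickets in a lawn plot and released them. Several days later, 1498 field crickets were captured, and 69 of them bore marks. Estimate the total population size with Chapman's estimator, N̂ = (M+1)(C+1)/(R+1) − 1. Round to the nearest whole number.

N ≈ 4260

N̂ = (198+1)(1498+1)/(69+1) − 1 = 199·1499/70 − 1
= 298301/70 − 1 ≈ 4261.4 − 1 ≈ 4260.4 → 4260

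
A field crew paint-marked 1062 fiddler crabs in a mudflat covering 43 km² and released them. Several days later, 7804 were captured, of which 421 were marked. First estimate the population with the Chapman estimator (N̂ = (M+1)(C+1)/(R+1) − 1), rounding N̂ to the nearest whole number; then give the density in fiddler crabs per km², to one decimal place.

N̂ = 1063·7805/422 − 1 = 8296715/422 − 1 ≈ 19659.46 → 19659
Density = N̂ / area = 19659 / 43 ≈ 457.19 → 457.2 per km²

density ≈ 457.2 fiddler crabs per km²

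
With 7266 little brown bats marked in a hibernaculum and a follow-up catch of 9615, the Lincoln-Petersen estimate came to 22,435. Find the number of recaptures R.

R = 3114

From N = M·C/R: R = M·C / N = 7266·9615 / 22435 = 69862590 / 22435 = 3114.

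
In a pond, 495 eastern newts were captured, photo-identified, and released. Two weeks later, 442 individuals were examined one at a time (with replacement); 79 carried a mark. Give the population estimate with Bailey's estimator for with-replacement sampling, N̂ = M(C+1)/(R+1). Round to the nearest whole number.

N ≈ 2741

N̂ = 495·(442+1)/(79+1) = 495·443/80 = 219285/80 ≈ 2741.1 → 2741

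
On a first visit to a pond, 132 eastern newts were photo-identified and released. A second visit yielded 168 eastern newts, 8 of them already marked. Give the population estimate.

N = (132 × 168) / 8 = 22176 / 8 = 2772

N = 2772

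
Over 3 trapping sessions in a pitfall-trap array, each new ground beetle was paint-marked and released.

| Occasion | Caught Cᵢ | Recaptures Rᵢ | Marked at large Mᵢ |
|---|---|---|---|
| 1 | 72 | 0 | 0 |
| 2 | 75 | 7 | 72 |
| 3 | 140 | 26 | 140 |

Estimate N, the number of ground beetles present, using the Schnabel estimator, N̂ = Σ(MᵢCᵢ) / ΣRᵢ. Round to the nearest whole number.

N ≈ 758

Σ MᵢCᵢ = 0·72 + 72·75 + 140·140 = 0 + 5400 + 19600 = 25000
Σ Rᵢ = 0 + 7 + 26 = 33
N̂ = 25000 / 33 ≈ 757.6 → 758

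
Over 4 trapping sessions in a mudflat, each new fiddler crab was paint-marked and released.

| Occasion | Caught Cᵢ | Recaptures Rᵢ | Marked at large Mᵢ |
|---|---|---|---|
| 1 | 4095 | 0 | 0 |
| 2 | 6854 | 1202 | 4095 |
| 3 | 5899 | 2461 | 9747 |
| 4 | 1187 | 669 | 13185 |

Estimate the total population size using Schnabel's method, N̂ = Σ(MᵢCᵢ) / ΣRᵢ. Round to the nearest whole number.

N ≈ 23,365

Σ MᵢCᵢ = 0·4095 + 4095·6854 + 9747·5899 + 13185·1187 = 0 + 28067130 + 57497553 + 15650595 = 101215278
Σ Rᵢ = 0 + 1202 + 2461 + 669 = 4332
N̂ = 101215278 / 4332 ≈ 23364.6 → 23365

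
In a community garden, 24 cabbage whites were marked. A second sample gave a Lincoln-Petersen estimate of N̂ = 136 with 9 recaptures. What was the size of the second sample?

C = 51

From N = M·C/R: C = N·R / M = 136·9 / 24 = 1224 / 24 = 51.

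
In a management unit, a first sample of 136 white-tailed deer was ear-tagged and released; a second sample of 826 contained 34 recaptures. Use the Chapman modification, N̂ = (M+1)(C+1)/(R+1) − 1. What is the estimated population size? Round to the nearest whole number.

N̂ = (136+1)(826+1)/(34+1) − 1 = 137·827/35 − 1
= 113299/35 − 1 ≈ 3237.1 − 1 ≈ 3236.1 → 3236

N ≈ 3236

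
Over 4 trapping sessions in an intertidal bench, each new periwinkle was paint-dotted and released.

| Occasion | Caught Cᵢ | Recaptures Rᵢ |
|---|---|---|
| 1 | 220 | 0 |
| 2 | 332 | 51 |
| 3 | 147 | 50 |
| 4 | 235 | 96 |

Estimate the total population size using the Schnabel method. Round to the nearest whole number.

N ≈ 1458

Marked at large before each occasion: Mᵢ = Σⱼ<ᵢ (Cⱼ − Rⱼ) → M1=0, M2=220, M3=501, M4=598
Σ MᵢCᵢ = 0·220 + 220·332 + 501·147 + 598·235 = 0 + 73040 + 73647 + 140530 = 287217
Σ Rᵢ = 0 + 51 + 50 + 96 = 197
N̂ = 287217 / 197 ≈ 1458.0 → 1458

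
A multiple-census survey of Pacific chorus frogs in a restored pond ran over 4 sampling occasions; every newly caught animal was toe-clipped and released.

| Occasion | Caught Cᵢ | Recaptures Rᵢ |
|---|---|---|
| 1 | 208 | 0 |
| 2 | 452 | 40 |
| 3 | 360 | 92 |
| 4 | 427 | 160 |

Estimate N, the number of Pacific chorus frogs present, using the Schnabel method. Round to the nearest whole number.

N ≈ 2385

Marked at large before each occasion: Mᵢ = Σⱼ<ᵢ (Cⱼ − Rⱼ) → M1=0, M2=208, M3=620, M4=888
Σ MᵢCᵢ = 0·208 + 208·452 + 620·360 + 888·427 = 0 + 94016 + 223200 + 379176 = 696392
Σ Rᵢ = 0 + 40 + 92 + 160 = 292
N̂ = 696392 / 292 ≈ 2384.9 → 2385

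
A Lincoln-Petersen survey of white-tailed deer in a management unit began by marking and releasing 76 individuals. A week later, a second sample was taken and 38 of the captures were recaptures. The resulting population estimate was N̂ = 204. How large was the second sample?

From N = M·C/R: C = N·R / M = 204·38 / 76 = 7752 / 76 = 102.

C = 102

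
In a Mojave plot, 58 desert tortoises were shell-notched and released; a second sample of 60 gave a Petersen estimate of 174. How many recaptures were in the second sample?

From N = M·C/R: R = M·C / N = 58·60 / 174 = 3480 / 174 = 20.

R = 20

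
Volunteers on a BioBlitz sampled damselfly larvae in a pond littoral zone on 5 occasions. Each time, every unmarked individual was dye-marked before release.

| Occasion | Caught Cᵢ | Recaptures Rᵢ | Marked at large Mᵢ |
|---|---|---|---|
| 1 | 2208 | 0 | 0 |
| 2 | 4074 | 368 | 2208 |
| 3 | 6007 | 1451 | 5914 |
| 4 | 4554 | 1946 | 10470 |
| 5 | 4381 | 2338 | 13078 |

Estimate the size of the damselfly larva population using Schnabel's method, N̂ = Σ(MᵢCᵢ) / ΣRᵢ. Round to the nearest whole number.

Σ MᵢCᵢ = 0·2208 + 2208·4074 + 5914·6007 + 10470·4554 + 13078·4381 = 0 + 8995392 + 35525398 + 47680380 + 57294718 = 149495888
Σ Rᵢ = 0 + 368 + 1451 + 1946 + 2338 = 6103
N̂ = 149495888 / 6103 ≈ 24495.48 → 24495

N ≈ 24,495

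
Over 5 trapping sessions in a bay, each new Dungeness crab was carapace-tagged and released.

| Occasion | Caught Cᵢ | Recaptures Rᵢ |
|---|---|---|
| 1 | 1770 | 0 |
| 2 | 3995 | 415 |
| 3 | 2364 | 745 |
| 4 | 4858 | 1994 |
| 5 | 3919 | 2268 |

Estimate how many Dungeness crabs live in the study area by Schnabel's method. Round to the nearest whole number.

Marked at large before each occasion: Mᵢ = Σⱼ<ᵢ (Cⱼ − Rⱼ) → M1=0, M2=1770, M3=5350, M4=6969, M5=9833
Σ MᵢCᵢ = 0·1770 + 1770·3995 + 5350·2364 + 6969·4858 + 9833·3919 = 0 + 7071150 + 12647400 + 33855402 + 38535527 = 92109479
Σ Rᵢ = 0 + 415 + 745 + 1994 + 2268 = 5422
N̂ = 92109479 / 5422 ≈ 16988.1 → 16988

N ≈ 16,988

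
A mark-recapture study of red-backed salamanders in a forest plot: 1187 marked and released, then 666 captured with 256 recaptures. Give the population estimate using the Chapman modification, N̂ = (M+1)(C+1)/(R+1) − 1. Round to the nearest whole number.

N ≈ 3082

N̂ = (1187+1)(666+1)/(256+1) − 1 = 1188·667/257 − 1
= 792396/257 − 1 ≈ 3083.3 − 1 ≈ 3082.3 → 3082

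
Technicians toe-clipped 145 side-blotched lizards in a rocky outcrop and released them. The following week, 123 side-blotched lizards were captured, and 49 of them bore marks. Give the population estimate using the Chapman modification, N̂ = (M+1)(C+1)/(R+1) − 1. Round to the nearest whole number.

N̂ = (145+1)(123+1)/(49+1) − 1 = 146·124/50 − 1
= 18104/50 − 1 ≈ 362.1 − 1 ≈ 361.1 → 361

N ≈ 361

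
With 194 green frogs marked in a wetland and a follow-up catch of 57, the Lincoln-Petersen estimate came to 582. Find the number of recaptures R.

R = 19

From N = M·C/R: R = M·C / N = 194·57 / 582 = 11058 / 582 = 19.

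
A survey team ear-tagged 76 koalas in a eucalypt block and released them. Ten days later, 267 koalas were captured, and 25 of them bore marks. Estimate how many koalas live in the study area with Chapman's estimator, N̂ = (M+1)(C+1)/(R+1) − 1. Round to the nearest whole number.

N̂ = (76+1)(267+1)/(25+1) − 1 = 77·268/26 − 1
= 20636/26 − 1 ≈ 793.7 − 1 ≈ 792.7 → 793

N ≈ 793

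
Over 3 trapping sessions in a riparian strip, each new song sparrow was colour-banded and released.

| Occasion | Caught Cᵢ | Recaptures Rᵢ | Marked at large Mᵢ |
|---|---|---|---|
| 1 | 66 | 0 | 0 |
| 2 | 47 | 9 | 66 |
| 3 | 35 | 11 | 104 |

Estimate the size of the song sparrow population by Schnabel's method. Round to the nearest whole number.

N ≈ 337

Σ MᵢCᵢ = 0·66 + 66·47 + 104·35 = 0 + 3102 + 3640 = 6742
Σ Rᵢ = 0 + 9 + 11 = 20
N̂ = 6742 / 20 ≈ 337.1 → 337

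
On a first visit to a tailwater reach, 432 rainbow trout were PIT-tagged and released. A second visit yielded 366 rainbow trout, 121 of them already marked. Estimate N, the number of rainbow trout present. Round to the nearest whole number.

N ≈ 1307

N = (432 × 366) / 121 = 158112 / 121 ≈ 1306.7 → 1307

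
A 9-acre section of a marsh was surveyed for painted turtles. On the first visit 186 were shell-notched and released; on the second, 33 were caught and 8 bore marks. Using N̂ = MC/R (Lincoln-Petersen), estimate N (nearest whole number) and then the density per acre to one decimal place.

density ≈ 85.2 painted turtles per acre

N̂ = 186·33/8 = 6138/8 ≈ 767.2 → 767
Density = N̂ / area = 767 / 9 ≈ 85.22 → 85.2 per acre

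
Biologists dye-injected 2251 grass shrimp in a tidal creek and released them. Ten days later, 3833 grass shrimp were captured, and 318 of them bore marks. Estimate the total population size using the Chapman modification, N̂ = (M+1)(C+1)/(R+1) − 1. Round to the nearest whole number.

N ≈ 27,065

N̂ = (2251+1)(3833+1)/(318+1) − 1 = 2252·3834/319 − 1
= 8634168/319 − 1 ≈ 27066.4 − 1 ≈ 27065.4 → 27065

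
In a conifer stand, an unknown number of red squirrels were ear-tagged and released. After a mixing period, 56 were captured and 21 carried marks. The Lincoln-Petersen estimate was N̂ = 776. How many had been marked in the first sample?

M = 291

From N = M·C/R: M = N·R / C = 776·21 / 56 = 16296 / 56 = 291.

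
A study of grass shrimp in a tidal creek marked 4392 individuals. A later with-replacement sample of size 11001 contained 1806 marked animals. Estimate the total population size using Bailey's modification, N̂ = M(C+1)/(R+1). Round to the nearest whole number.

N ≈ 26,741

N̂ = 4392·(11001+1)/(1806+1) = 4392·11002/1807 = 48320784/1807 ≈ 26740.9 → 26741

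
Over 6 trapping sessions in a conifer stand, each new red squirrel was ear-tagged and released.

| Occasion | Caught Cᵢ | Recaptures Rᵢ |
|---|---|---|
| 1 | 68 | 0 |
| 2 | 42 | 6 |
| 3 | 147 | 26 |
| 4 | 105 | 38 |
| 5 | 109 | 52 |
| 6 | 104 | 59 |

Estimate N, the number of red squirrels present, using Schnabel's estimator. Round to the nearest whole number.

Marked at large before each occasion: Mᵢ = Σⱼ<ᵢ (Cⱼ − Rⱼ) → M1=0, M2=68, M3=104, M4=225, M5=292, M6=349
Σ MᵢCᵢ = 0·68 + 68·42 + 104·147 + 225·105 + 292·109 + 349·104 = 0 + 2856 + 15288 + 23625 + 31828 + 36296 = 109893
Σ Rᵢ = 0 + 6 + 26 + 38 + 52 + 59 = 181
N̂ = 109893 / 181 ≈ 607.1 → 607

N ≈ 607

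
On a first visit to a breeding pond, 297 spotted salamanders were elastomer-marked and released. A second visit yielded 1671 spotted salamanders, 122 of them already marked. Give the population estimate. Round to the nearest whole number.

If marked individuals mix randomly, R/C ≈ M/N, giving N ≈ M·C/R.
N = (297 × 1671) / 122 = 496287 / 122 ≈ 4067.9 → 4068

N ≈ 4068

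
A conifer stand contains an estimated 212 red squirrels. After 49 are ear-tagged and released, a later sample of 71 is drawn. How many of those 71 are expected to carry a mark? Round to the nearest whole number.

expected recaptures ≈ 16

Expected recaptures E[R] = M·C / N.
E[R] = 49 × 71 / 212 = 3479 / 212 ≈ 16.4 → 16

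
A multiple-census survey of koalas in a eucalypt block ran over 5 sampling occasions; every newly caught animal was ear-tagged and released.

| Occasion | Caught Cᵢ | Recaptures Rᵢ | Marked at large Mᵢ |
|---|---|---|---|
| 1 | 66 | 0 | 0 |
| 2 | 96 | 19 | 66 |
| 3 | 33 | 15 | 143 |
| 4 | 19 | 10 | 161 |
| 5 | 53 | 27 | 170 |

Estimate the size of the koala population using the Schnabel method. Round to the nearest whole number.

Σ MᵢCᵢ = 0·66 + 66·96 + 143·33 + 161·19 + 170·53 = 0 + 6336 + 4719 + 3059 + 9010 = 23124
Σ Rᵢ = 0 + 19 + 15 + 10 + 27 = 71
N̂ = 23124 / 71 ≈ 325.7 → 326

N ≈ 326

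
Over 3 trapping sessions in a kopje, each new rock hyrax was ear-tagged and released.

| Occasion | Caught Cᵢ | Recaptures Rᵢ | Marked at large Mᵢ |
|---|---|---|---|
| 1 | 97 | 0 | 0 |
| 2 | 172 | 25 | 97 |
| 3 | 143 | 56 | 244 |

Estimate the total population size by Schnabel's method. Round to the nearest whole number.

Σ MᵢCᵢ = 0·97 + 97·172 + 244·143 = 0 + 16684 + 34892 = 51576
Σ Rᵢ = 0 + 25 + 56 = 81
N̂ = 51576 / 81 ≈ 636.7 → 637

N ≈ 637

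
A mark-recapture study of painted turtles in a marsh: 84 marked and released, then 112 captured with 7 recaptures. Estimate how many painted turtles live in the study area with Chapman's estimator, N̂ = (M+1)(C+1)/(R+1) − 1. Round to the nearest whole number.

N ≈ 1200

N̂ = (84+1)(112+1)/(7+1) − 1 = 85·113/8 − 1
= 9605/8 − 1 ≈ 1200.6 − 1 ≈ 1199.6 → 1200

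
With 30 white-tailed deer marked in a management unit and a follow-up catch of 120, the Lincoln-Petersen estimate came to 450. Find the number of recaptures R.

From N = M·C/R: R = M·C / N = 30·120 / 450 = 3600 / 450 = 8.

R = 8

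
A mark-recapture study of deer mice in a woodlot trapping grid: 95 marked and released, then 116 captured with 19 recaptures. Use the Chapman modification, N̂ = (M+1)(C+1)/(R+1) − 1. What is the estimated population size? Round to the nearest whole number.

N̂ = (95+1)(116+1)/(19+1) − 1 = 96·117/20 − 1
= 11232/20 − 1 ≈ 561.6 − 1 ≈ 560.6 → 561

N ≈ 561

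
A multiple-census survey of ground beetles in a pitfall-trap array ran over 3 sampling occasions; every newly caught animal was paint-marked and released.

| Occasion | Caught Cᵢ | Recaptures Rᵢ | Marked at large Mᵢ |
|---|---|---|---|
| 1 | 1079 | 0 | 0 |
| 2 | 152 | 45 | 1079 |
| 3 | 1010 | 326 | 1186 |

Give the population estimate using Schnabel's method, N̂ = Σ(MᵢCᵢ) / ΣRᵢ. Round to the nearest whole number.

Σ MᵢCᵢ = 0·1079 + 1079·152 + 1186·1010 = 0 + 164008 + 1197860 = 1361868
Σ Rᵢ = 0 + 45 + 326 = 371
N̂ = 1361868 / 371 ≈ 3670.8 → 3671

N ≈ 3671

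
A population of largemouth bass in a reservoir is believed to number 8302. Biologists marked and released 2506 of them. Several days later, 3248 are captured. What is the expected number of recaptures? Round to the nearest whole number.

The marked fraction of the population is 2506/8302, so in a sample of 3248 expect C·(M/N) marked.
E[R] = 2506 × 3248 / 8302 = 8139488 / 8302 ≈ 980.4 → 980

expected recaptures ≈ 980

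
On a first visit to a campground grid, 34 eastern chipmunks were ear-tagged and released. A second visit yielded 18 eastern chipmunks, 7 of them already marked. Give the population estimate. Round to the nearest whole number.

N ≈ 87

If marked individuals mix randomly, R/C ≈ M/N, giving N ≈ M·C/R.
N = (34 × 18) / 7 = 612 / 7 ≈ 87.4 → 87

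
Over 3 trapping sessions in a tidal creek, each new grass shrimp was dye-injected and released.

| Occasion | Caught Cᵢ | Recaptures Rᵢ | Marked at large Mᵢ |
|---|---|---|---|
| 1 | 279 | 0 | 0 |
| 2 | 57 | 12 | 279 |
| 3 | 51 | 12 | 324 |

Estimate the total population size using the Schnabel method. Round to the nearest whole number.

N ≈ 1351

Σ MᵢCᵢ = 0·279 + 279·57 + 324·51 = 0 + 15903 + 16524 = 32427
Σ Rᵢ = 0 + 12 + 12 = 24
N̂ = 32427 / 24 ≈ 1351.1 → 1351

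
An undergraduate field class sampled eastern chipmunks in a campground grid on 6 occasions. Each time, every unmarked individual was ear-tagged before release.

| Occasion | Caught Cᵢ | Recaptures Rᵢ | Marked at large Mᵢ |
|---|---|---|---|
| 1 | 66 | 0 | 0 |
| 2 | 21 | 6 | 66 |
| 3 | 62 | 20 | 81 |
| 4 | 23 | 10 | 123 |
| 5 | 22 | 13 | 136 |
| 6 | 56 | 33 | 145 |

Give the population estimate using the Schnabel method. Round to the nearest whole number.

N ≈ 248

Σ MᵢCᵢ = 0·66 + 66·21 + 81·62 + 123·23 + 136·22 + 145·56 = 0 + 1386 + 5022 + 2829 + 2992 + 8120 = 20349
Σ Rᵢ = 0 + 6 + 20 + 10 + 13 + 33 = 82
N̂ = 20349 / 82 ≈ 248.2 → 248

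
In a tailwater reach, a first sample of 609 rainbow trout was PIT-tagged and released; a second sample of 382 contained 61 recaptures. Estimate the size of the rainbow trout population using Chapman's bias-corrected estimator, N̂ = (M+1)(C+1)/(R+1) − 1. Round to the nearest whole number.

N ≈ 3767

N̂ = (609+1)(382+1)/(61+1) − 1 = 610·383/62 − 1
= 233630/62 − 1 ≈ 3768.2 − 1 ≈ 3767.2 → 3767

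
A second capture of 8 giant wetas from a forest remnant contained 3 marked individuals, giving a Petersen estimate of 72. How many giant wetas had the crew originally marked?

From N = M·C/R: M = N·R / C = 72·3 / 8 = 216 / 8 = 27.

M = 27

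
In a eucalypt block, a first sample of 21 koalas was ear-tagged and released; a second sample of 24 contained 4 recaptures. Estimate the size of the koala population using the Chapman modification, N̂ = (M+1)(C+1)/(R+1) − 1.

N = 109

N̂ = (21+1)(24+1)/(4+1) − 1 = 22·25/5 − 1
= 550/5 − 1 = 110 − 1 = 109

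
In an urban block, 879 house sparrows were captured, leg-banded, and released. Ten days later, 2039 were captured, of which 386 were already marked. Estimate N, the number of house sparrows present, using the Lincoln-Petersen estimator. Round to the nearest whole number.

N ≈ 4643

N = (879 × 2039) / 386 = 1792281 / 386 ≈ 4643.2 → 4643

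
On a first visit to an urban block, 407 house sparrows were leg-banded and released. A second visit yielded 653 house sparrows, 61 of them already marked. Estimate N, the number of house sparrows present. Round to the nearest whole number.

Lincoln-Petersen assumes M/N = R/C, so N = M·C / R.
N = (407 × 653) / 61 = 265771 / 61 ≈ 4356.9 → 4357

N ≈ 4357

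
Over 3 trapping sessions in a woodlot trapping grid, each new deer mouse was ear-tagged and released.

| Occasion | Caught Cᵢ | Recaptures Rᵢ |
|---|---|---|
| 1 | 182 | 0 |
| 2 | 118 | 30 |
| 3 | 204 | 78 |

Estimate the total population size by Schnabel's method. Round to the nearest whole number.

N ≈ 709

Marked at large before each occasion: Mᵢ = Σⱼ<ᵢ (Cⱼ − Rⱼ) → M1=0, M2=182, M3=270
Σ MᵢCᵢ = 0·182 + 182·118 + 270·204 = 0 + 21476 + 55080 = 76556
Σ Rᵢ = 0 + 30 + 78 = 108
N̂ = 76556 / 108 ≈ 708.9 → 709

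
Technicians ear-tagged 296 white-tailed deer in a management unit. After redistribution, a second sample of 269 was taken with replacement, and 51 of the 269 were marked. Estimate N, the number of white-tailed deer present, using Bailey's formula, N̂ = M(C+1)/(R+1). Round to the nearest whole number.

N ≈ 1537

N̂ = 296·(269+1)/(51+1) = 296·270/52 = 79920/52 ≈ 1536.9 → 1537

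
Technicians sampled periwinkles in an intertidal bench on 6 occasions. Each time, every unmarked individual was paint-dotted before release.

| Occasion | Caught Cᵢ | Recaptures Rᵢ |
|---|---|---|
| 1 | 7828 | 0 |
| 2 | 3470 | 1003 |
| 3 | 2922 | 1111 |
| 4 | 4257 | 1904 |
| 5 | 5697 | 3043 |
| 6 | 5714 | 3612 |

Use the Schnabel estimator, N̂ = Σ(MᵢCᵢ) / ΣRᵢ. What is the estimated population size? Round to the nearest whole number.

N ≈ 27,072

Marked at large before each occasion: Mᵢ = Σⱼ<ᵢ (Cⱼ − Rⱼ) → M1=0, M2=7828, M3=10295, M4=12106, M5=14459, M6=17113
Σ MᵢCᵢ = 0·7828 + 7828·3470 + 10295·2922 + 12106·4257 + 14459·5697 + 17113·5714 = 0 + 27163160 + 30081990 + 51535242 + 82372923 + 97783682 = 288936997
Σ Rᵢ = 0 + 1003 + 1111 + 1904 + 3043 + 3612 = 10673
N̂ = 288936997 / 10673 ≈ 27071.8 → 27072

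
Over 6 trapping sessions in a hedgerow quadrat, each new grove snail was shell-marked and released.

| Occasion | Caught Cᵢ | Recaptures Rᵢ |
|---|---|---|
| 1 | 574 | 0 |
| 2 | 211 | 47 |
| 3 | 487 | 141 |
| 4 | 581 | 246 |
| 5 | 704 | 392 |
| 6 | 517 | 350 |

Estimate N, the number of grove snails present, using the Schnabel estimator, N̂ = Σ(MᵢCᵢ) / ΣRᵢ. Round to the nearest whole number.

N ≈ 2555

Marked at large before each occasion: Mᵢ = Σⱼ<ᵢ (Cⱼ − Rⱼ) → M1=0, M2=574, M3=738, M4=1084, M5=1419, M6=1731
Σ MᵢCᵢ = 0·574 + 574·211 + 738·487 + 1084·581 + 1419·704 + 1731·517 = 0 + 121114 + 359406 + 629804 + 998976 + 894927 = 3004227
Σ Rᵢ = 0 + 47 + 141 + 246 + 392 + 350 = 1176
N̂ = 3004227 / 1176 ≈ 2554.6 → 2555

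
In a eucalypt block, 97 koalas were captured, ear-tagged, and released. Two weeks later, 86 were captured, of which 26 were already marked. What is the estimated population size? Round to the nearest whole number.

Lincoln-Petersen assumes M/N = R/C, so N = M·C / R.
N = (97 × 86) / 26 = 8342 / 26 ≈ 320.8 → 321

N ≈ 321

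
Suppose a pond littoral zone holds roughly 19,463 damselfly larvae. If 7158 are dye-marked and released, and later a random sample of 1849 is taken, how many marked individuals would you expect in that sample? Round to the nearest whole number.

The marked fraction of the population is 7158/19463, so in a sample of 1849 expect C·(M/N) marked.
E[R] = 7158 × 1849 / 19463 = 13235142 / 19463 ≈ 680.0 → 680

expected recaptures ≈ 680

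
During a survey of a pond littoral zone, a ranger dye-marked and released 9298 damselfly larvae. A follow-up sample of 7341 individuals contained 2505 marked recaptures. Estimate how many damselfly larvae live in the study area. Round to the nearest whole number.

The marked fraction in the recapture sample should equal the marked fraction in the population: 2505/7341 = 9298/N.
N = (9298 × 7341) / 2505 = 68256618 / 2505 ≈ 27248.2 → 27248

N ≈ 27,248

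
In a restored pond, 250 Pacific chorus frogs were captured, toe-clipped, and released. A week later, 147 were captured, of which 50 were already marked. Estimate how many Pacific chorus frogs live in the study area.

N = 735

Lincoln-Petersen assumes M/N = R/C, so N = M·C / R.
N = (250 × 147) / 50 = 36750 / 50 = 735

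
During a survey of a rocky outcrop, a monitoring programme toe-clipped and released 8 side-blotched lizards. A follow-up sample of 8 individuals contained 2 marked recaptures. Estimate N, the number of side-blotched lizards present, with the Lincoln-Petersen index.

N = (8 × 8) / 2 = 64 / 2 = 32

N = 32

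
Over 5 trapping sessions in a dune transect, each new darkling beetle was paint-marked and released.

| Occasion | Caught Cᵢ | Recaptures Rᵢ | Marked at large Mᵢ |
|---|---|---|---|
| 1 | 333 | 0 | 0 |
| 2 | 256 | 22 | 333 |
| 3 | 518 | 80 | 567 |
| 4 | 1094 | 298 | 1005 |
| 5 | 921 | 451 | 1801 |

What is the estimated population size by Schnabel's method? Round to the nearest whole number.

N ≈ 3686

Σ MᵢCᵢ = 0·333 + 333·256 + 567·518 + 1005·1094 + 1801·921 = 0 + 85248 + 293706 + 1099470 + 1658721 = 3137145
Σ Rᵢ = 0 + 22 + 80 + 298 + 451 = 851
N̂ = 3137145 / 851 ≈ 3686.4 → 3686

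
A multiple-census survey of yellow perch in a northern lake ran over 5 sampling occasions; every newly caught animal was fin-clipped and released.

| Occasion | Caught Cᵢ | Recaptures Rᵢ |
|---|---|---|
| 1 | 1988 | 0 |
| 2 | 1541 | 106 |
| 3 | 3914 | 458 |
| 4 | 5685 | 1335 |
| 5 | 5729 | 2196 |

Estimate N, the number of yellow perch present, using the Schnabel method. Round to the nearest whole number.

N ≈ 29,279

Marked at large before each occasion: Mᵢ = Σⱼ<ᵢ (Cⱼ − Rⱼ) → M1=0, M2=1988, M3=3423, M4=6879, M5=11229
Σ MᵢCᵢ = 0·1988 + 1988·1541 + 3423·3914 + 6879·5685 + 11229·5729 = 0 + 3063508 + 13397622 + 39107115 + 64330941 = 119899186
Σ Rᵢ = 0 + 106 + 458 + 1335 + 2196 = 4095
N̂ = 119899186 / 4095 ≈ 29279.4 → 29279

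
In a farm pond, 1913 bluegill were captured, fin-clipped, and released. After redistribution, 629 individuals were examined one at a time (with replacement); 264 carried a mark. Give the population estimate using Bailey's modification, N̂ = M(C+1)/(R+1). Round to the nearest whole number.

N ≈ 4548

N̂ = 1913·(629+1)/(264+1) = 1913·630/265 = 1205190/265 ≈ 4547.9 → 4548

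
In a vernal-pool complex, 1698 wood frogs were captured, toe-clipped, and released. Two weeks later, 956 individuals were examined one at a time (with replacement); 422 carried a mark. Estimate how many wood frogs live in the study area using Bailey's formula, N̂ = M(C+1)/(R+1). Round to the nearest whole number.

N ≈ 3842

N̂ = 1698·(956+1)/(422+1) = 1698·957/423 = 1624986/423 ≈ 3841.6 → 3842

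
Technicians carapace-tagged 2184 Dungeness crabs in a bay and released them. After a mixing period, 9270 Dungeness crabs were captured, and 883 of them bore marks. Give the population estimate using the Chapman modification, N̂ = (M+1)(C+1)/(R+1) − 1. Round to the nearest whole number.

N̂ = (2184+1)(9270+1)/(883+1) − 1 = 2185·9271/884 − 1
= 20257135/884 − 1 ≈ 22915.3 − 1 ≈ 22914.3 → 22914

N ≈ 22,914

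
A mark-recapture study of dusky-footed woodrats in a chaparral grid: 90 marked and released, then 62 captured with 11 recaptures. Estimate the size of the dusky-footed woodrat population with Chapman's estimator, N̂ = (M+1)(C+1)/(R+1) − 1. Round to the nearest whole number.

N̂ = (90+1)(62+1)/(11+1) − 1 = 91·63/12 − 1
= 5733/12 − 1 ≈ 477.8 − 1 ≈ 476.8 → 477

N ≈ 477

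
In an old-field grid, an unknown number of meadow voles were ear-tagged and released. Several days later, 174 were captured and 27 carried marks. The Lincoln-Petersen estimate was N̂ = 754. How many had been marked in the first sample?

From N = M·C/R: M = N·R / C = 754·27 / 174 = 20358 / 174 = 117.

M = 117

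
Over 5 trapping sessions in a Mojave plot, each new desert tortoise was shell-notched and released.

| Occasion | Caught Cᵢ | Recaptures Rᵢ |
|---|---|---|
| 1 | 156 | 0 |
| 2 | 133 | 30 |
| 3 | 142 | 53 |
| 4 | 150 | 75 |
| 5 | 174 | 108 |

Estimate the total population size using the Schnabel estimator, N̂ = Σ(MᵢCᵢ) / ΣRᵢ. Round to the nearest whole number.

Marked at large before each occasion: Mᵢ = Σⱼ<ᵢ (Cⱼ − Rⱼ) → M1=0, M2=156, M3=259, M4=348, M5=423
Σ MᵢCᵢ = 0·156 + 156·133 + 259·142 + 348·150 + 423·174 = 0 + 20748 + 36778 + 52200 + 73602 = 183328
Σ Rᵢ = 0 + 30 + 53 + 75 + 108 = 266
N̂ = 183328 / 266 ≈ 689.2 → 689

N ≈ 689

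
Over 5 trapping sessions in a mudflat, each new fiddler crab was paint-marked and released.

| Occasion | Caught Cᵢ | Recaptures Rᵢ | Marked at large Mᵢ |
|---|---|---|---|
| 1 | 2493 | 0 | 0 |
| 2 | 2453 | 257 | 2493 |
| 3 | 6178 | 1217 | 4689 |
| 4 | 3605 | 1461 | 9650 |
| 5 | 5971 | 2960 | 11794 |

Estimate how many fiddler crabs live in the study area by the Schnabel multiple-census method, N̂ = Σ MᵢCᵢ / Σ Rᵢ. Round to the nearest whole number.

N ≈ 23,799

Σ MᵢCᵢ = 0·2493 + 2493·2453 + 4689·6178 + 9650·3605 + 11794·5971 = 0 + 6115329 + 28968642 + 34788250 + 70421974 = 140294195
Σ Rᵢ = 0 + 257 + 1217 + 1461 + 2960 = 5895
N̂ = 140294195 / 5895 ≈ 23798.8 → 23799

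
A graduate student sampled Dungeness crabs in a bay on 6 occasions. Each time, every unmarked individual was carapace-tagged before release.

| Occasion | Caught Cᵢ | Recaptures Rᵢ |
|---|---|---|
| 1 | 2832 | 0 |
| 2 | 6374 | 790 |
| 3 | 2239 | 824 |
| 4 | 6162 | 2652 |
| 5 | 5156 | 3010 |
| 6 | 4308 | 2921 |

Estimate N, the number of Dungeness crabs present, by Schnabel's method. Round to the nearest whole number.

Marked at large before each occasion: Mᵢ = Σⱼ<ᵢ (Cⱼ − Rⱼ) → M1=0, M2=2832, M3=8416, M4=9831, M5=13341, M6=15487
Σ MᵢCᵢ = 0·2832 + 2832·6374 + 8416·2239 + 9831·6162 + 13341·5156 + 15487·4308 = 0 + 18051168 + 18843424 + 60578622 + 68786196 + 66717996 = 232977406
Σ Rᵢ = 0 + 790 + 824 + 2652 + 3010 + 2921 = 10197
N̂ = 232977406 / 10197 ≈ 22847.6 → 22848

N ≈ 22,848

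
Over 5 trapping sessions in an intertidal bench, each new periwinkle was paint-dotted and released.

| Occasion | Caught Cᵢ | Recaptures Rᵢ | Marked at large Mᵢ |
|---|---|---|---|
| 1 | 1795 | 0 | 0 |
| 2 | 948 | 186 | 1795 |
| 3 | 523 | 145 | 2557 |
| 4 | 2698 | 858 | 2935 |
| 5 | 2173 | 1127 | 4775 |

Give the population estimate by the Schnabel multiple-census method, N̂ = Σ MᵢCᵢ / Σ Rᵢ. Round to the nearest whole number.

N ≈ 9211

Σ MᵢCᵢ = 0·1795 + 1795·948 + 2557·523 + 2935·2698 + 4775·2173 = 0 + 1701660 + 1337311 + 7918630 + 10376075 = 21333676
Σ Rᵢ = 0 + 186 + 145 + 858 + 1127 = 2316
N̂ = 21333676 / 2316 ≈ 9211.4 → 9211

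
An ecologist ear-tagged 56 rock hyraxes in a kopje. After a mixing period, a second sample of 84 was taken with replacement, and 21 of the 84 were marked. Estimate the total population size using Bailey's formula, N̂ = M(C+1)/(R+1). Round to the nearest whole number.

N ≈ 216

N̂ = 56·(84+1)/(21+1) = 56·85/22 = 4760/22 ≈ 216.4 → 216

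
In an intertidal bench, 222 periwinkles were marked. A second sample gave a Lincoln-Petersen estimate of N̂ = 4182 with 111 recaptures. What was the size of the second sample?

C = 2091

From N = M·C/R: C = N·R / M = 4182·111 / 222 = 464202 / 222 = 2091.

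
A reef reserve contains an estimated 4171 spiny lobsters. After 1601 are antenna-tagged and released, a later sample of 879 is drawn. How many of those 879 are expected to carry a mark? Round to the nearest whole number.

expected recaptures ≈ 337

The marked fraction of the population is 1601/4171, so in a sample of 879 expect C·(M/N) marked.
E[R] = 1601 × 879 / 4171 = 1407279 / 4171 ≈ 337.4 → 337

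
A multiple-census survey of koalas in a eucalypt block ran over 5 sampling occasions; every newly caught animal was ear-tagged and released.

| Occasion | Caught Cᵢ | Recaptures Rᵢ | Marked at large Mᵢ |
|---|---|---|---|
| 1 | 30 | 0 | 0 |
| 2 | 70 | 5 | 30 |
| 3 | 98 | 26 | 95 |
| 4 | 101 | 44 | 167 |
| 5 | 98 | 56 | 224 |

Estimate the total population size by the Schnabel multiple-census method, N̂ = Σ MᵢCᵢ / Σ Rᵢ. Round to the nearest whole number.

Σ MᵢCᵢ = 0·30 + 30·70 + 95·98 + 167·101 + 224·98 = 0 + 2100 + 9310 + 16867 + 21952 = 50229
Σ Rᵢ = 0 + 5 + 26 + 44 + 56 = 131
N̂ = 50229 / 131 ≈ 383.4 → 383

N ≈ 383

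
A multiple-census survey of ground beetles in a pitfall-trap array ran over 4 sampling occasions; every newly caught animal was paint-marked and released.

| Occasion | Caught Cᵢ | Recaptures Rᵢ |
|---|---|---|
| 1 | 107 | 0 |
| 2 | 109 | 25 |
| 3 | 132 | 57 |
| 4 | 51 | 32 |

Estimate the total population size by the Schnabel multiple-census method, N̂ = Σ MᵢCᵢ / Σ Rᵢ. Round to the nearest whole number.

N ≈ 442

Marked at large before each occasion: Mᵢ = Σⱼ<ᵢ (Cⱼ − Rⱼ) → M1=0, M2=107, M3=191, M4=266
Σ MᵢCᵢ = 0·107 + 107·109 + 191·132 + 266·51 = 0 + 11663 + 25212 + 13566 = 50441
Σ Rᵢ = 0 + 25 + 57 + 32 = 114
N̂ = 50441 / 114 ≈ 442.46 → 442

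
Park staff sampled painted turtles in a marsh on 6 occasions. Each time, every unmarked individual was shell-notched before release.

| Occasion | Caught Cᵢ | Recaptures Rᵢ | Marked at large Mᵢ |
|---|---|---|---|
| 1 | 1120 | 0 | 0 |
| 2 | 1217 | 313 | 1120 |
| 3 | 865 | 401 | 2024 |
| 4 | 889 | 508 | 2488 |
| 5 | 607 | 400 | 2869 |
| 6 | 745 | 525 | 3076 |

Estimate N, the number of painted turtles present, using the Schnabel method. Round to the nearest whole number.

Σ MᵢCᵢ = 0·1120 + 1120·1217 + 2024·865 + 2488·889 + 2869·607 + 3076·745 = 0 + 1363040 + 1750760 + 2211832 + 1741483 + 2291620 = 9358735
Σ Rᵢ = 0 + 313 + 401 + 508 + 400 + 525 = 2147
N̂ = 9358735 / 2147 ≈ 4359.0 → 4359

N ≈ 4359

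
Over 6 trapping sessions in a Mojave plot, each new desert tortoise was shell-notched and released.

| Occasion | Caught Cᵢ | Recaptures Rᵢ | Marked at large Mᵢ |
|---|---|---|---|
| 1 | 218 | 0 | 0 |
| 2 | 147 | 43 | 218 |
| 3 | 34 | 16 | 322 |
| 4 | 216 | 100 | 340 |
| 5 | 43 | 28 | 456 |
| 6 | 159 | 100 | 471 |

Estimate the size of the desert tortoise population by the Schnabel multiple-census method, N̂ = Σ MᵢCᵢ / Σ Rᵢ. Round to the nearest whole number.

Σ MᵢCᵢ = 0·218 + 218·147 + 322·34 + 340·216 + 456·43 + 471·159 = 0 + 32046 + 10948 + 73440 + 19608 + 74889 = 210931
Σ Rᵢ = 0 + 43 + 16 + 100 + 28 + 100 = 287
N̂ = 210931 / 287 ≈ 735.0 → 735

N ≈ 735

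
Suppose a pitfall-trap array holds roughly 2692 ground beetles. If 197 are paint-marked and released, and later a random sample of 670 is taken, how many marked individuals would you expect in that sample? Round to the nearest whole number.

The marked fraction of the population is 197/2692, so in a sample of 670 expect C·(M/N) marked.
E[R] = 197 × 670 / 2692 = 131990 / 2692 ≈ 49.0 → 49

expected recaptures ≈ 49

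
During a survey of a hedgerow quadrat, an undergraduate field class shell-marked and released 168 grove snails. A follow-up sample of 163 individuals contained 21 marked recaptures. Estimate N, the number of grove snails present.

N = 1304

Lincoln-Petersen assumes M/N = R/C, so N = M·C / R.
N = (168 × 163) / 21 = 27384 / 21 = 1304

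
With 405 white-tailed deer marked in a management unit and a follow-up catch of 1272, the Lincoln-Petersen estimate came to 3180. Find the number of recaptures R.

From N = M·C/R: R = M·C / N = 405·1272 / 3180 = 515160 / 3180 = 162.

R = 162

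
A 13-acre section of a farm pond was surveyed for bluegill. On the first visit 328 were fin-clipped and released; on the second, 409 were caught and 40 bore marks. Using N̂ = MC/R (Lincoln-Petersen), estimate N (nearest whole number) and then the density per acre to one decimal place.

density ≈ 258.0 bluegill per acre

N̂ = 328·409/40 = 134152/40 ≈ 3353.8 → 3354
Density = N̂ / area = 3354 / 13 = 258.0 per acre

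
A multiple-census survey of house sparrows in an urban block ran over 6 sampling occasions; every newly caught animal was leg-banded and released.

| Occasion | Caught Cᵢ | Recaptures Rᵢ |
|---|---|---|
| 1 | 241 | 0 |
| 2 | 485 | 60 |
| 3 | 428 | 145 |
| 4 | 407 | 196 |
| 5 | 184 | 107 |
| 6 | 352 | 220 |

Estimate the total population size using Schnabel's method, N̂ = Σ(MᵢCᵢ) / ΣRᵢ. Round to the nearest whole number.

N ≈ 1974

Marked at large before each occasion: Mᵢ = Σⱼ<ᵢ (Cⱼ − Rⱼ) → M1=0, M2=241, M3=666, M4=949, M5=1160, M6=1237
Σ MᵢCᵢ = 0·241 + 241·485 + 666·428 + 949·407 + 1160·184 + 1237·352 = 0 + 116885 + 285048 + 386243 + 213440 + 435424 = 1437040
Σ Rᵢ = 0 + 60 + 145 + 196 + 107 + 220 = 728
N̂ = 1437040 / 728 ≈ 1974.0 → 1974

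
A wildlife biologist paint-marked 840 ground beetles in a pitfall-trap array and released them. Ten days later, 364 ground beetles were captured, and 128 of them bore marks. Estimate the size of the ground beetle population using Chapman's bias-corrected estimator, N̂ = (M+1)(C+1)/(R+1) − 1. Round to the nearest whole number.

N̂ = (840+1)(364+1)/(128+1) − 1 = 841·365/129 − 1
= 306965/129 − 1 ≈ 2379.6 − 1 ≈ 2378.6 → 2379

N ≈ 2379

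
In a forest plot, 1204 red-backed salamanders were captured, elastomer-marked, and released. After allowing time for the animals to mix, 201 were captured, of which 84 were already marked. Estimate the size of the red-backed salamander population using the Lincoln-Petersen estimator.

N = 2881

If marked individuals mix randomly, R/C ≈ M/N, giving N ≈ M·C/R.
N = (1204 × 201) / 84 = 242004 / 84 = 2881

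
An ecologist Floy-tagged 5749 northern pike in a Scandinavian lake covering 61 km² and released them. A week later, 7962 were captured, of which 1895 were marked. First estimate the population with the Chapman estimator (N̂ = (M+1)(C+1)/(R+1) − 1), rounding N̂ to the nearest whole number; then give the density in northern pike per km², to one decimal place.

density ≈ 395.9 northern pike per km²

N̂ = 5750·7963/1896 − 1 = 45787250/1896 − 1 ≈ 24148.4 → 24148
Density = N̂ / area = 24148 / 61 ≈ 395.87 → 395.9 per km²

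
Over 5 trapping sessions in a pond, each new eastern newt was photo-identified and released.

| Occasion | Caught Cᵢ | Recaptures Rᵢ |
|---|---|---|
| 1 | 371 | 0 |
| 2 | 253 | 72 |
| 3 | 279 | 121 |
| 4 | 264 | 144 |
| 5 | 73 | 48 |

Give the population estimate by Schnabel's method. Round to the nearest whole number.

Marked at large before each occasion: Mᵢ = Σⱼ<ᵢ (Cⱼ − Rⱼ) → M1=0, M2=371, M3=552, M4=710, M5=830
Σ MᵢCᵢ = 0·371 + 371·253 + 552·279 + 710·264 + 830·73 = 0 + 93863 + 154008 + 187440 + 60590 = 495901
Σ Rᵢ = 0 + 72 + 121 + 144 + 48 = 385
N̂ = 495901 / 385 ≈ 1288.1 → 1288

N ≈ 1288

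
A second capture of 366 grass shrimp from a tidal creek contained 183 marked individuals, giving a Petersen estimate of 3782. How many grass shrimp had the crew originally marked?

M = 1891

From N = M·C/R: M = N·R / C = 3782·183 / 366 = 692106 / 366 = 1891.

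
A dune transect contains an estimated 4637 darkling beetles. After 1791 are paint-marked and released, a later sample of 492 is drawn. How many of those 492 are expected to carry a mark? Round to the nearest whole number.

expected recaptures ≈ 190

The marked fraction of the population is 1791/4637, so in a sample of 492 expect C·(M/N) marked.
E[R] = 1791 × 492 / 4637 = 881172 / 4637 ≈ 190.0 → 190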